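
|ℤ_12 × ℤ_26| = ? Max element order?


|ℤ_12 × ℤ_26| = 12 × 26 = 312
Max element order = lcm(12,26) = 156
Cyclic? No (gcd=2)

|ℤ_12×ℤ_26| = 312, max element order = 156


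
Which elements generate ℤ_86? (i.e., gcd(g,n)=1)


g generates ℤ_n iff gcd(g,n) = 1
Prime factors of 86: 2, 43
Generators are g ∈ {1,...,85} not divisible by any of these primes.
Generators: {1, 3, 5, 7, 9, 11, 13, 15, 17, 19, 21, 23, 25, 27, 29, 31, 33, 35, 37, 39, 41, 45, 47, 49, 51, 53, 55, 57, 59, 61, 63, 65, 67, 69, 71, 73, 75, 77, 79, 81, 83, 85}
Number of generators = φ(86) = 42

Generators of ℤ_86 = {1, 3, 5, 7, 9, 11, 13, 15, 17, 19, 21, 23, 25, 27, 29, 31, 33, 35, 37, 39, 41, 45, 47, 49, 51, 53, 55, 57, 59, 61, 63, 65, 67, 69, 71, 73, 75, 77, 79, 81, 83, 85}


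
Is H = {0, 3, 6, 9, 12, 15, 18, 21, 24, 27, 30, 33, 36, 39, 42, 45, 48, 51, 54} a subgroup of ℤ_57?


Subgroup test for H = {0, 3, 6, 9, 12, 15, 18, 21, 24, 27, 30, 33, 36, 39, 42, 45, 48, 51, 54} in (ℤ_57, +):
(1) 0 ∈ H? Yes
(2) Closure: for all a,b ∈ H, (a+b) mod 57 ∈ H? Yes
(3) Inverses: for all a ∈ H, -a mod 57 ∈ H? Yes

Yes, H is a subgroup of ℤ_57


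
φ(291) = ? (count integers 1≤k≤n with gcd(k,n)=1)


Factor n: 291 = 3 × 97
φ(n) = n · ∏(1 - 1/p) over distinct primes p | n
φ(291) = 291 · (1 - 1/3) · (1 - 1/97) = 192

φ(291) = 192


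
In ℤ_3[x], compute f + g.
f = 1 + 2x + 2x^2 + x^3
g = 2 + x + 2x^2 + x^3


Add coefficients mod 3:
x^0: 1 + 2 = 0 (mod 3)
x^1: 2 + 1 = 0 (mod 3)
x^2: 2 + 2 = 1 (mod 3)
x^3: 1 + 1 = 2 (mod 3)
Result: x^2 + 2x^3

f + g = x^2 + 2x^3


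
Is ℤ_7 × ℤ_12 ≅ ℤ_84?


Comparing ℤ_7 × ℤ_12 and ℤ_84:
gcd(7,12) = 1, so ℤ_7 × ℤ_12 ≅ ℤ_84 (CRT)

Yes, ℤ_7 × ℤ_12 ≅ ℤ_84


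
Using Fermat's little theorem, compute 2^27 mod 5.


Fermat's little theorem: if p is prime and gcd(a,p)=1, then a^(p-1) ≡ 1 (mod p)
p = 5 is prime, gcd(2,5) = 1
Reduce exponent: 27 mod 4 = 3
So 2^27 ≡ 2^3 (mod 5)
2^3 mod 5 = 3

2^27 ≡ 3 (mod 5)


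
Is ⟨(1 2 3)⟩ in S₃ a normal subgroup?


H = ⟨(1 2 3)⟩ in S₃
⟨(1 2 3)⟩ has order 3 and index 2 in S₃; index-2 subgroups are normal

Yes, normal subgroup


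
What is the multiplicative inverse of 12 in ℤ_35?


Use the extended Euclidean algorithm to write 1 = 12·s + 35·t; then s mod 35 is the inverse.
Euclidean algorithm:
  12 = 0·35 + 12
  35 = 2·12 + 11
  12 = 1·11 + 1
  11 = 11·1 + 0
gcd(12,35) = 1
Back-substitution gives: 12·(3) + 35·(-1) = 1
So 12⁻¹ ≡ 3 ≡ 3 (mod 35)
Check: 12 × 3 = 36 ≡ 1 (mod 35) ✓

12⁻¹ ≡ 3 (mod 35)


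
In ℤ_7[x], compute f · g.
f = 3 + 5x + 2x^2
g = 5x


Expand and collect like terms; reduce coefficients mod 7:
x^0: 3·0 = 0 ≡ 0 (mod 7)
x^1: 3·5 + 5·0 = 15 ≡ 1 (mod 7)
x^2: 5·5 + 2·0 = 25 ≡ 4 (mod 7)
x^3: 2·5 = 10 ≡ 3 (mod 7)
Result: x + 4x^2 + 3x^3

f · g = x + 4x^2 + 3x^3


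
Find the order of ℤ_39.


ℤ_n has n elements.

|ℤ_39| = 39


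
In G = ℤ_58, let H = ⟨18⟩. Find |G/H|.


|⟨18⟩| = n / gcd(18, 58) = 58 / 2 = 29
H is normal (ℤ_58 is abelian).
|G/H| = |G| / |H| = 58 / 29 = 2

|G/H| = 2


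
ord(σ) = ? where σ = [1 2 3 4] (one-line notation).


Cycle decomposition: identity (all elements fixed)
Order = 1 (identity has order 1)

ord(σ) = 1


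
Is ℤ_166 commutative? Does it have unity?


ℤ_166 is a commutative ring with unity 1; 166 = 2×83 is composite, so 2·83 ≡ 0 gives zero divisors (not an integral domain)
Commutative: Yes
Integral domain: No
Has unity: Yes

ℤ_166: Commutative=Yes, Unity=Yes


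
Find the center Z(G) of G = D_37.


Z(G) = {g ∈ G | gx = xg for all x ∈ G}
For odd n, Z(D_n) = {e}: no nontrivial rotation commutes with all reflections

Z(D_37) = {e}


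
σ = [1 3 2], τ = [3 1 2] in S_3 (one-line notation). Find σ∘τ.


σ∘τ: apply τ first, then σ
1 →τ 3 →σ 2
2 →τ 1 →σ 1
3 →τ 2 →σ 3

σ∘τ = [2 1 3]


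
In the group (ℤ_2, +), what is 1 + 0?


Operation: addition mod 2
1 + 0 = (a + b) mod 2 with a = 1, b = 0

1 + 0 = 1


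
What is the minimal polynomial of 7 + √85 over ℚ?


Let α = 7 + √85. Then α - 7 = √85, so (α - 7)² = 85, giving α² - 14α - 36 = 0. Degree 2 and α ∉ ℚ, so this is the minimal polynomial.

Minimal polynomial: x² - 14x - 36


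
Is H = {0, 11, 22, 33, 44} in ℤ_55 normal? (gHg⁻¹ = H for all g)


H = {0, 11, 22, 33, 44} in ℤ_55
ℤ_55 is abelian; every subgroup of an abelian group is normal

Yes, normal subgroup


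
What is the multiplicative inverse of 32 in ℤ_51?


Use the extended Euclidean algorithm to write 1 = 32·s + 51·t; then s mod 51 is the inverse.
Euclidean algorithm:
  32 = 0·51 + 32
  51 = 1·32 + 19
  32 = 1·19 + 13
  19 = 1·13 + 6
  13 = 2·6 + 1
  6 = 6·1 + 0
gcd(32,51) = 1
Back-substitution gives: 32·(8) + 51·(-5) = 1
So 32⁻¹ ≡ 8 ≡ 8 (mod 51)
Check: 32 × 8 = 256 ≡ 1 (mod 51) ✓

32⁻¹ ≡ 8 (mod 51)


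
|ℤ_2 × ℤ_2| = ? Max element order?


|ℤ_2 × ℤ_2| = 2 × 2 = 4
Max element order = lcm(2,2) = 2
Cyclic? No (gcd=2)

|ℤ_2×ℤ_2| = 4, max element order = 2


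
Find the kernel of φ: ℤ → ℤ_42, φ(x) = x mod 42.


Kernel = preimage of identity
ker(φ) = {x ∈ ℤ : x ≡ 0 (mod 42)} = 42ℤ = {0, ±42, ±84, ...}

ker(φ) = 42ℤ


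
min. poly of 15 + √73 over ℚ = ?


Let α = 15 + √73. Then α - 15 = √73, so (α - 15)² = 73, giving α² - 30α + 152 = 0. Degree 2 and α ∉ ℚ, so this is the minimal polynomial.

Minimal polynomial: x² - 30x + 152


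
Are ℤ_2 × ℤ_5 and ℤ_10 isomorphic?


Comparing ℤ_2 × ℤ_5 and ℤ_10:
gcd(2,5) = 1, so ℤ_2 × ℤ_5 ≅ ℤ_10 (CRT)

Yes, ℤ_2 × ℤ_5 ≅ ℤ_10


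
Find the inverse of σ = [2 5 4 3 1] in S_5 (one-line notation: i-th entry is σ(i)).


To find σ⁻¹, swap domain and range:
σ(1) = 2 → σ⁻¹(2) = 1
σ(2) = 5 → σ⁻¹(5) = 2
σ(3) = 4 → σ⁻¹(4) = 3
σ(4) = 3 → σ⁻¹(3) = 4
σ(5) = 1 → σ⁻¹(1) = 5

σ⁻¹ = [5 1 4 3 2]


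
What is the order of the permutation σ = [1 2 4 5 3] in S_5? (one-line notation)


Cycle decomposition: (3 4 5)
Cycle lengths: 3
Order = lcm(3) = 3

ord(σ) = 3


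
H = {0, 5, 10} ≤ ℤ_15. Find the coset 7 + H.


7 + H = {7 + h (mod 15) : h ∈ H}
7+0=7, 7+5=12, 7+10=2
7 + H = {2, 7, 12} = 2 + H

7 + H = {2, 7, 12}


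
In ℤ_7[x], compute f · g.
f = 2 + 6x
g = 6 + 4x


Expand and collect like terms; reduce coefficients mod 7:
x^0: 2·6 = 12 ≡ 5 (mod 7)
x^1: 2·4 + 6·6 = 44 ≡ 2 (mod 7)
x^2: 6·4 = 24 ≡ 3 (mod 7)
Result: 5 + 2x + 3x^2

f · g = 5 + 2x + 3x^2


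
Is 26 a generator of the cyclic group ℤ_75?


g generates ℤ_n iff gcd(g, n) = 1
gcd(26, 75) = 1
Since gcd = 1, 26 is a generator.

Yes, 26 generates ℤ_75


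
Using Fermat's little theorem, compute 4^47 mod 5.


Fermat's little theorem: if p is prime and gcd(a,p)=1, then a^(p-1) ≡ 1 (mod p)
p = 5 is prime, gcd(4,5) = 1
Reduce exponent: 47 mod 4 = 3
So 4^47 ≡ 4^3 (mod 5)
4^3 mod 5 = 4

4^47 ≡ 4 (mod 5)


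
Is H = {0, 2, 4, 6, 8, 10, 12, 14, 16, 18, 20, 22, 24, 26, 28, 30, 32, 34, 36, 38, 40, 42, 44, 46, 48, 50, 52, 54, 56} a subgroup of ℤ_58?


Subgroup test for H = {0, 2, 4, 6, 8, 10, 12, 14, 16, 18, 20, 22, 24, 26, 28, 30, 32, 34, 36, 38, 40, 42, 44, 46, 48, 50, 52, 54, 56} in (ℤ_58, +):
(1) 0 ∈ H? Yes
(2) Closure: for all a,b ∈ H, (a+b) mod 58 ∈ H? Yes
(3) Inverses: for all a ∈ H, -a mod 58 ∈ H? Yes

Yes, H is a subgroup of ℤ_58


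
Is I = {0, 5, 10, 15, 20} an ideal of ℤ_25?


Check ideal conditions for I = {0, 5, 10, 15, 20} in ℤ_25:
(1) I is an additive subgroup? Yes
(2) For r ∈ ℤ_25 and a ∈ I: r·a ∈ I? Yes

Yes, I is an ideal of ℤ_25


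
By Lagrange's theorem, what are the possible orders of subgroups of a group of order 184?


Lagrange's theorem: |H| divides |G|
|G| = 184
Divisors of 184: 1, 2, 4, 8, 23, 46, 92, 184

Possible subgroup orders: {1, 2, 4, 8, 23, 46, 92, 184}


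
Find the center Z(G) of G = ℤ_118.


Z(G) = {g ∈ G | gx = xg for all x ∈ G}
ℤ_118 is abelian, so Z(G) = G

Z(ℤ_118) = ℤ_118


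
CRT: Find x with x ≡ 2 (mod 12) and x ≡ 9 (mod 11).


m₁ = 12, m₂ = 11, gcd = 1, so CRT applies. M = m₁·m₂ = 132
Let M₁ = M/m₁ = 11, M₂ = M/m₂ = 12
Find y₁ ≡ M₁⁻¹ (mod m₁): 11⁻¹ ≡ 11 (mod 12)
Find y₂ ≡ M₂⁻¹ (mod m₂): 12⁻¹ ≡ 1 (mod 11)
x = a₁·M₁·y₁ + a₂·M₂·y₂ = 2·11·11 + 9·12·1 = 350
Reduce mod 132: x ≡ 86
Check: 86 mod 12 = 2 ✓, 86 mod 11 = 9 ✓

x ≡ 86 (mod 132)


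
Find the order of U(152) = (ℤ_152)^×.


U(n) is the group of units mod n; |U(n)| = φ(n)
|U(152)| = φ(152) = 72

|U(152) = (ℤ_152)^×| = 72


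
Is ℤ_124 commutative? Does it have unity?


ℤ_124 is a commutative ring with unity 1; 124 = 2×62 is composite, so 2·62 ≡ 0 gives zero divisors (not an integral domain)
Commutative: Yes
Integral domain: No
Has unity: Yes

ℤ_124: Commutative=Yes, Unity=Yes


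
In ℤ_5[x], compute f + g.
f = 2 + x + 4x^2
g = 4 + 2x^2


Add coefficients mod 5:
x^0: 2 + 4 = 1 (mod 5)
x^1: 1 + 0 = 1 (mod 5)
x^2: 4 + 2 = 1 (mod 5)
Result: 1 + x + x^2

f + g = 1 + x + x^2


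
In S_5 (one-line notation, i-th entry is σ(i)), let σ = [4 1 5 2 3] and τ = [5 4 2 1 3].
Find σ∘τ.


σ∘τ: apply τ first, then σ
1 →τ 5 →σ 3
2 →τ 4 →σ 2
3 →τ 2 →σ 1
4 →τ 1 →σ 4
5 →τ 3 →σ 5

σ∘τ = [3 2 1 4 5]


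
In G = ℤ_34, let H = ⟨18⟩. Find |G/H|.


|⟨18⟩| = n / gcd(18, 34) = 34 / 2 = 17
H is normal (ℤ_34 is abelian).
|G/H| = |G| / |H| = 34 / 17 = 2

|G/H| = 2


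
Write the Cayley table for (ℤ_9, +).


Elements: {0, 1, 2, 3, 4, 5, 6, 7, 8}
Operation: addition mod 9
Entry (a, b) = (a + b) mod 9

Cayley table:
  | 0 | 1 | 2 | 3 | 4 | 5 | 6 | 7 | 8
0 | 0 | 1 | 2 | 3 | 4 | 5 | 6 | 7 | 8
1 | 1 | 2 | 3 | 4 | 5 | 6 | 7 | 8 | 0
2 | 2 | 3 | 4 | 5 | 6 | 7 | 8 | 0 | 1
3 | 3 | 4 | 5 | 6 | 7 | 8 | 0 | 1 | 2
4 | 4 | 5 | 6 | 7 | 8 | 0 | 1 | 2 | 3
5 | 5 | 6 | 7 | 8 | 0 | 1 | 2 | 3 | 4
6 | 6 | 7 | 8 | 0 | 1 | 2 | 3 | 4 | 5
7 | 7 | 8 | 0 | 1 | 2 | 3 | 4 | 5 | 6
8 | 8 | 0 | 1 | 2 | 3 | 4 | 5 | 6 | 7


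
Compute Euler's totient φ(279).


Factor n: 279 = 3^2 × 31
φ(n) = n · ∏(1 - 1/p) over distinct primes p | n
φ(279) = 279 · (1 - 1/3) · (1 - 1/31) = 180

φ(279) = 180


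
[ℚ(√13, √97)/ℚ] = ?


[ℚ(√13,√97):ℚ] = [ℚ(√13,√97):ℚ(√13)]·[ℚ(√13):ℚ] = 2·2 = 4

[ℚ(√13, √97)/ℚ] = 4


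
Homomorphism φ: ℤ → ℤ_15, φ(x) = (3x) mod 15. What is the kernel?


Kernel = preimage of identity
ker(φ) = {x ∈ ℤ : 3x ≡ 0 (mod 15)}. gcd(3,15) = 3, so 3x ≡ 0 (mod 15) ⟺ x ≡ 0 (mod 15/3 = 5). Hence ker(φ) = 5ℤ

ker(φ) = 5ℤ


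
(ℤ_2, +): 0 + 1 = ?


Operation: addition mod 2
0 + 1 = (a + b) mod 2 with a = 0, b = 1

0 + 1 = 1


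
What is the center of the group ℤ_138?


Z(G) = {g ∈ G | gx = xg for all x ∈ G}
ℤ_138 is abelian, so Z(G) = G

Z(ℤ_138) = ℤ_138


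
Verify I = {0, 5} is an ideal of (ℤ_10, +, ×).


Check ideal conditions for I = {0, 5} in ℤ_10:
(1) I is an additive subgroup? Yes
(2) For r ∈ ℤ_10 and a ∈ I: r·a ∈ I? Yes

Yes, I is an ideal of ℤ_10


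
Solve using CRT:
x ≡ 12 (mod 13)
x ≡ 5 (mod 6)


m₁ = 13, m₂ = 6, gcd = 1, so CRT applies. M = m₁·m₂ = 78
Let M₁ = M/m₁ = 6, M₂ = M/m₂ = 13
Find y₁ ≡ M₁⁻¹ (mod m₁): 6⁻¹ ≡ 11 (mod 13)
Find y₂ ≡ M₂⁻¹ (mod m₂): 13⁻¹ ≡ 1 (mod 6)
x = a₁·M₁·y₁ + a₂·M₂·y₂ = 12·6·11 + 5·13·1 = 857
Reduce mod 78: x ≡ 77
Check: 77 mod 13 = 12 ✓, 77 mod 6 = 5 ✓

x ≡ 77 (mod 78)


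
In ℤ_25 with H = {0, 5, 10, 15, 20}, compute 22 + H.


22 + H = {22 + h (mod 25) : h ∈ H}
22+0=22, 22+5=2, 22+10=7, 22+15=12, 22+20=17
22 + H = {2, 7, 12, 17, 22} = 2 + H

22 + H = {2, 7, 12, 17, 22}


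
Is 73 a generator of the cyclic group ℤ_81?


g generates ℤ_n iff gcd(g, n) = 1
gcd(73, 81) = 1
Since gcd = 1, 73 is a generator.

Yes, 73 generates ℤ_81


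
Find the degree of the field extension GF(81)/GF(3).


GF(81) = GF(3^4), so the extension degree is 4

[GF(81)/GF(3)] = 4


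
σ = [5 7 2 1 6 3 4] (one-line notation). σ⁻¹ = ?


To find σ⁻¹, swap domain and range:
σ(1) = 5 → σ⁻¹(5) = 1
σ(2) = 7 → σ⁻¹(7) = 2
σ(3) = 2 → σ⁻¹(2) = 3
σ(4) = 1 → σ⁻¹(1) = 4
σ(5) = 6 → σ⁻¹(6) = 5
σ(6) = 3 → σ⁻¹(3) = 6
σ(7) = 4 → σ⁻¹(4) = 7

σ⁻¹ = [4 3 6 7 1 5 2]


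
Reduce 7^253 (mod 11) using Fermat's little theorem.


Fermat's little theorem: if p is prime and gcd(a,p)=1, then a^(p-1) ≡ 1 (mod p)
p = 11 is prime, gcd(7,11) = 1
Reduce exponent: 253 mod 10 = 3
So 7^253 ≡ 7^3 (mod 11)
7^3 mod 11 = 2

7^253 ≡ 2 (mod 11)


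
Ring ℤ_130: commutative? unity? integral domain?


ℤ_130 is a commutative ring with unity 1; 130 = 2×65 is composite, so 2·65 ≡ 0 gives zero divisors (not an integral domain)
Commutative: Yes
Integral domain: No
Has unity: Yes

ℤ_130: Commutative=Yes, Unity=Yes


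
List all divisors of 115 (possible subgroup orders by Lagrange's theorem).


Lagrange's theorem: |H| divides |G|
|G| = 115
Divisors of 115: 1, 5, 23, 115

Possible subgroup orders: {1, 5, 23, 115}


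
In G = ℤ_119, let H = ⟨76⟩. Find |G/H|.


|⟨76⟩| = n / gcd(76, 119) = 119 / 1 = 119
H is normal (ℤ_119 is abelian).
|G/H| = |G| / |H| = 119 / 119 = 1

|G/H| = 1


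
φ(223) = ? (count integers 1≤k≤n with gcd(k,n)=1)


Factor n: 223 = 223
φ(n) = n · ∏(1 - 1/p) over distinct primes p | n
φ(223) = 223 · (1 - 1/223) = 222

φ(223) = 222


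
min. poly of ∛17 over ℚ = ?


∛17 satisfies x³ - 17 = 0, irreducible over ℚ (no rational root; 17 is not a perfect cube)

Minimal polynomial: x³ - 17


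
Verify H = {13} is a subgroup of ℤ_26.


Subgroup test for H = {13} in (ℤ_26, +):
(1) 0 ∈ H? No
(2) Closure: for all a,b ∈ H, (a+b) mod 26 ∈ H? No  [counterexample: 13 + 13 = 0 ∉ H]
(3) Inverses: for all a ∈ H, -a mod 26 ∈ H? Yes

No, H is not a subgroup of ℤ_26


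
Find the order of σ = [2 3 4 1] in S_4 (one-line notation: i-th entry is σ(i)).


Cycle decomposition: (1 2 3 4)
Cycle lengths: 4
Order = lcm(4) = 4

ord(σ) = 4


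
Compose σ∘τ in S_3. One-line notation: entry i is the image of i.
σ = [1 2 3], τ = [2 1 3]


σ∘τ: apply τ first, then σ
1 →τ 2 →σ 2
2 →τ 1 →σ 1
3 →τ 3 →σ 3

σ∘τ = [2 1 3]


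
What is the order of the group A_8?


|A_n| = n!/2 (even permutations)
|A_8| = 8!/2 = 40320/2 = 20160

|A_8| = 20160


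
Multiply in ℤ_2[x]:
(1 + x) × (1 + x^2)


Expand and collect like terms; reduce coefficients mod 2:
x^0: 1·1 = 1 ≡ 1 (mod 2)
x^1: 1·0 + 1·1 = 1 ≡ 1 (mod 2)
x^2: 1·1 + 1·0 = 1 ≡ 1 (mod 2)
x^3: 1·1 = 1 ≡ 1 (mod 2)
Result: 1 + x + x^2 + x^3

f · g = 1 + x + x^2 + x^3


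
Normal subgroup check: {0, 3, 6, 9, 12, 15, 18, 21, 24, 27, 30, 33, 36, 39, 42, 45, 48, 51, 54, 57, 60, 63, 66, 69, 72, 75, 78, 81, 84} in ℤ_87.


H = {0, 3, 6, 9, 12, 15, 18, 21, 24, 27, 30, 33, 36, 39, 42, 45, 48, 51, 54, 57, 60, 63, 66, 69, 72, 75, 78, 81, 84} in ℤ_87
ℤ_87 is abelian; every subgroup of an abelian group is normal

Yes, normal subgroup


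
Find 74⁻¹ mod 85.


Use the extended Euclidean algorithm to write 1 = 74·s + 85·t; then s mod 85 is the inverse.
Euclidean algorithm:
  74 = 0·85 + 74
  85 = 1·74 + 11
  74 = 6·11 + 8
  11 = 1·8 + 3
  8 = 2·3 + 2
  3 = 1·2 + 1
  2 = 2·1 + 0
gcd(74,85) = 1
Back-substitution gives: 74·(-31) + 85·(27) = 1
So 74⁻¹ ≡ -31 ≡ 54 (mod 85)
Check: 74 × 54 = 3996 ≡ 1 (mod 85) ✓

74⁻¹ ≡ 54 (mod 85)


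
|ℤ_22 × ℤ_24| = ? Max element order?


|ℤ_22 × ℤ_24| = 22 × 24 = 528
Max element order = lcm(22,24) = 264
Cyclic? No (gcd=2)

|ℤ_22×ℤ_24| = 528, max element order = 264


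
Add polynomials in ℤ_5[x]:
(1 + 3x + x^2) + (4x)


Add coefficients mod 5:
x^0: 1 + 0 = 1 (mod 5)
x^1: 3 + 4 = 2 (mod 5)
x^2: 1 + 0 = 1 (mod 5)
Result: 1 + 2x + x^2

f + g = 1 + 2x + x^2


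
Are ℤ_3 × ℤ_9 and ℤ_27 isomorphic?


Comparing ℤ_3 × ℤ_9 and ℤ_27:
gcd(3,9) = 3 ≠ 1. Max element order in ℤ_3×ℤ_9 is lcm(3,9) = 9 < 27, so it has no element of order 27

No, ℤ_3 × ℤ_9 ≇ ℤ_27


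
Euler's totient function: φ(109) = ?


Factor n: 109 = 109
φ(n) = n · ∏(1 - 1/p) over distinct primes p | n
φ(109) = 109 · (1 - 1/109) = 108

φ(109) = 108


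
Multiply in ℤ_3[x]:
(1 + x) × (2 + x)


Expand and collect like terms; reduce coefficients mod 3:
x^0: 1·2 = 2 ≡ 2 (mod 3)
x^1: 1·1 + 1·2 = 3 ≡ 0 (mod 3)
x^2: 1·1 = 1 ≡ 1 (mod 3)
Result: 2 + x^2

f · g = 2 + x^2


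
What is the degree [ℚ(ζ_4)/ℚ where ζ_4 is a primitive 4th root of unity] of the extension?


[ℚ(ζ_n):ℚ] = deg Φ_n(x) = φ(n). Here φ(4) = 2

[ℚ(ζ_4)/ℚ where ζ_4 is a primitive 4th root of unity] = 2


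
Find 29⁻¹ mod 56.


Use the extended Euclidean algorithm to write 1 = 29·s + 56·t; then s mod 56 is the inverse.
Euclidean algorithm:
  29 = 0·56 + 29
  56 = 1·29 + 27
  29 = 1·27 + 2
  27 = 13·2 + 1
  2 = 2·1 + 0
gcd(29,56) = 1
Back-substitution gives: 29·(-27) + 56·(14) = 1
So 29⁻¹ ≡ -27 ≡ 29 (mod 56)
Check: 29 × 29 = 841 ≡ 1 (mod 56) ✓

29⁻¹ ≡ 29 (mod 56)


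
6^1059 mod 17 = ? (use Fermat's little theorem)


Fermat's little theorem: if p is prime and gcd(a,p)=1, then a^(p-1) ≡ 1 (mod p)
p = 17 is prime, gcd(6,17) = 1
Reduce exponent: 1059 mod 16 = 3
So 6^1059 ≡ 6^3 (mod 17)
6^3 mod 17 = 12

6^1059 ≡ 12 (mod 17)


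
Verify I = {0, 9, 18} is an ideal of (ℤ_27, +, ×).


Check ideal conditions for I = {0, 9, 18} in ℤ_27:
(1) I is an additive subgroup? Yes
(2) For r ∈ ℤ_27 and a ∈ I: r·a ∈ I? Yes

Yes, I is an ideal of ℤ_27


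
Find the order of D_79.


|D_n| = 2n (n rotations and n reflections)
|D_79| = 2×79 = 158

|D_79| = 158


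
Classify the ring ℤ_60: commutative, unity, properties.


ℤ_60 is a commutative ring with unity 1; 60 = 2×30 is composite, so 2·30 ≡ 0 gives zero divisors (not an integral domain)
Commutative: Yes
Integral domain: No
Has unity: Yes

ℤ_60: Commutative=Yes, Unity=Yes


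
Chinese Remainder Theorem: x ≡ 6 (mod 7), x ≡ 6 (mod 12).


m₁ = 7, m₂ = 12, gcd = 1, so CRT applies. M = m₁·m₂ = 84
Let M₁ = M/m₁ = 12, M₂ = M/m₂ = 7
Find y₁ ≡ M₁⁻¹ (mod m₁): 12⁻¹ ≡ 3 (mod 7)
Find y₂ ≡ M₂⁻¹ (mod m₂): 7⁻¹ ≡ 7 (mod 12)
x = a₁·M₁·y₁ + a₂·M₂·y₂ = 6·12·3 + 6·7·7 = 510
Reduce mod 84: x ≡ 6
Check: 6 mod 7 = 6 ✓, 6 mod 12 = 6 ✓

x ≡ 6 (mod 84)


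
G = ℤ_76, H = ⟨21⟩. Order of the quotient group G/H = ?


|⟨21⟩| = n / gcd(21, 76) = 76 / 1 = 76
H is normal (ℤ_76 is abelian).
|G/H| = |G| / |H| = 76 / 76 = 1

|G/H| = 1


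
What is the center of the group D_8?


Z(G) = {g ∈ G | gx = xg for all x ∈ G}
For even n, Z(D_n) = {e, r^(n/2)}: the 180° rotation r^4 commutes with every reflection and rotation

Z(D_8) = {e, r^4}


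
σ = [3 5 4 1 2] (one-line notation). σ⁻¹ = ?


To find σ⁻¹, swap domain and range:
σ(1) = 3 → σ⁻¹(3) = 1
σ(2) = 5 → σ⁻¹(5) = 2
σ(3) = 4 → σ⁻¹(4) = 3
σ(4) = 1 → σ⁻¹(1) = 4
σ(5) = 2 → σ⁻¹(2) = 5

σ⁻¹ = [4 5 1 3 2]


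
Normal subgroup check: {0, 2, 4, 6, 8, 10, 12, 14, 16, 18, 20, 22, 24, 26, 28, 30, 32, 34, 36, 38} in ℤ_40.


H = {0, 2, 4, 6, 8, 10, 12, 14, 16, 18, 20, 22, 24, 26, 28, 30, 32, 34, 36, 38} in ℤ_40
ℤ_40 is abelian; every subgroup of an abelian group is normal

Yes, normal subgroup


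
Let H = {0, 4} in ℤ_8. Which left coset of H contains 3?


3 + H = {3 + h (mod 8) : h ∈ H}
3+0=3, 3+4=7

3 + H = {3, 7}


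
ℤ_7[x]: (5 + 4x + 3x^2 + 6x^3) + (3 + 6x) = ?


Add coefficients mod 7:
x^0: 5 + 3 = 1 (mod 7)
x^1: 4 + 6 = 3 (mod 7)
x^2: 3 + 0 = 3 (mod 7)
x^3: 6 + 0 = 6 (mod 7)
Result: 1 + 3x + 3x^2 + 6x^3

f + g = 1 + 3x + 3x^2 + 6x^3


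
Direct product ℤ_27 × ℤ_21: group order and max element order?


|ℤ_27 × ℤ_21| = 27 × 21 = 567
Max element order = lcm(27,21) = 189
Cyclic? No (gcd=3)

|ℤ_27×ℤ_21| = 567, max element order = 189


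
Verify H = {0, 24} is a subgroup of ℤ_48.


Subgroup test for H = {0, 24} in (ℤ_48, +):
(1) 0 ∈ H? Yes
(2) Closure: for all a,b ∈ H, (a+b) mod 48 ∈ H? Yes
(3) Inverses: for all a ∈ H, -a mod 48 ∈ H? Yes

Yes, H is a subgroup of ℤ_48


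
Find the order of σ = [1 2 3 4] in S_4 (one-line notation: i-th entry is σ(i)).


Cycle decomposition: identity (all elements fixed)
Order = 1 (identity has order 1)

ord(σ) = 1


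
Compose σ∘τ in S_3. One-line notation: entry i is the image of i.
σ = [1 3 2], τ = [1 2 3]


σ∘τ: apply τ first, then σ
1 →τ 1 →σ 1
2 →τ 2 →σ 3
3 →τ 3 →σ 2

σ∘τ = [1 3 2]


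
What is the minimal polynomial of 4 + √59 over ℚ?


Let α = 4 + √59. Then α - 4 = √59, so (α - 4)² = 59, giving α² - 8α - 43 = 0. Degree 2 and α ∉ ℚ, so this is the minimal polynomial.

Minimal polynomial: x² - 8x - 43


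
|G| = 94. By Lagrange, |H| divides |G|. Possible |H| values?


Lagrange's theorem: |H| divides |G|
|G| = 94
Divisors of 94: 1, 2, 47, 94

Possible subgroup orders: {1, 2, 47, 94}


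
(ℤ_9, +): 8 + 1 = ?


Operation: addition mod 9
8 + 1 = (a + b) mod 9 with a = 8, b = 1

8 + 1 = 0


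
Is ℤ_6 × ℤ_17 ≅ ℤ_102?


Comparing ℤ_6 × ℤ_17 and ℤ_102:
gcd(6,17) = 1, so ℤ_6 × ℤ_17 ≅ ℤ_102 (CRT)

Yes, ℤ_6 × ℤ_17 ≅ ℤ_102


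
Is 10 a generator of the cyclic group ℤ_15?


g generates ℤ_n iff gcd(g, n) = 1
gcd(10, 15) = 5
Since gcd = 5 ≠ 1, ⟨10⟩ has order 3 < 15, so 10 is not a generator.

No, 10 does not generate ℤ_15


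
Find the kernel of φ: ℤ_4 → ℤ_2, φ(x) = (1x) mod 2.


Kernel = preimage of identity
ker(φ) = {x ∈ ℤ_4 : 1x ≡ 0 (mod 2)}. Since 2 | 4, φ is well-defined. The kernel is the cyclic subgroup ⟨2⟩ of ℤ_4 (order 2), i.e. {0, 2}

ker(φ) = {0, 2}


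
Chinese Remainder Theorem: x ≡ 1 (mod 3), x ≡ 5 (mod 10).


m₁ = 3, m₂ = 10, gcd = 1, so CRT applies. M = m₁·m₂ = 30
Let M₁ = M/m₁ = 10, M₂ = M/m₂ = 3
Find y₁ ≡ M₁⁻¹ (mod m₁): 10⁻¹ ≡ 1 (mod 3)
Find y₂ ≡ M₂⁻¹ (mod m₂): 3⁻¹ ≡ 7 (mod 10)
x = a₁·M₁·y₁ + a₂·M₂·y₂ = 1·10·1 + 5·3·7 = 115
Reduce mod 30: x ≡ 25
Check: 25 mod 3 = 1 ✓, 25 mod 10 = 5 ✓

x ≡ 25 (mod 30)


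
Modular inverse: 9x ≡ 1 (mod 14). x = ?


Use the extended Euclidean algorithm to write 1 = 9·s + 14·t; then s mod 14 is the inverse.
Euclidean algorithm:
  9 = 0·14 + 9
  14 = 1·9 + 5
  9 = 1·5 + 4
  5 = 1·4 + 1
  4 = 4·1 + 0
gcd(9,14) = 1
Back-substitution gives: 9·(-3) + 14·(2) = 1
So 9⁻¹ ≡ -3 ≡ 11 (mod 14)
Check: 9 × 11 = 99 ≡ 1 (mod 14) ✓

9⁻¹ ≡ 11 (mod 14)


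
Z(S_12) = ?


Z(G) = {g ∈ G | gx = xg for all x ∈ G}
S_n is non-abelian for n ≥ 3; Z(S_12) is trivial

Z(S_12) = {e}


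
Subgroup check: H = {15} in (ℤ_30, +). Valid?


Subgroup test for H = {15} in (ℤ_30, +):
(1) 0 ∈ H? No
(2) Closure: for all a,b ∈ H, (a+b) mod 30 ∈ H? No  [counterexample: 15 + 15 = 0 ∉ H]
(3) Inverses: for all a ∈ H, -a mod 30 ∈ H? Yes

No, H is not a subgroup of ℤ_30


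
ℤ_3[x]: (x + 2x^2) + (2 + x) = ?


Add coefficients mod 3:
x^0: 0 + 2 = 2 (mod 3)
x^1: 1 + 1 = 2 (mod 3)
x^2: 2 + 0 = 2 (mod 3)
Result: 2 + 2x + 2x^2

f + g = 2 + 2x + 2x^2


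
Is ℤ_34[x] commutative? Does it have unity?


ℤ_34 has zero divisors (2·17 ≡ 0), and these lift to constant zero divisors in ℤ_34[x]; so not an integral domain
Commutative: Yes
Integral domain: No
Has unity: Yes

ℤ_34[x]: Commutative=Yes, Unity=Yes


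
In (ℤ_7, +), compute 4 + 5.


Operation: addition mod 7
4 + 5 = (a + b) mod 7 with a = 4, b = 5

4 + 5 = 2


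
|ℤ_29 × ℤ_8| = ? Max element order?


|ℤ_29 × ℤ_8| = 29 × 8 = 232
Max element order = lcm(29,8) = 232
Cyclic? Yes (gcd=1)

|ℤ_29×ℤ_8| = 232, max element order = 232


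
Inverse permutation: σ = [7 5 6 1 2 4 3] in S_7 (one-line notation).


To find σ⁻¹, swap domain and range:
σ(1) = 7 → σ⁻¹(7) = 1
σ(2) = 5 → σ⁻¹(5) = 2
σ(3) = 6 → σ⁻¹(6) = 3
σ(4) = 1 → σ⁻¹(1) = 4
σ(5) = 2 → σ⁻¹(2) = 5
σ(6) = 4 → σ⁻¹(4) = 6
σ(7) = 3 → σ⁻¹(3) = 7

σ⁻¹ = [4 5 7 6 2 3 1]


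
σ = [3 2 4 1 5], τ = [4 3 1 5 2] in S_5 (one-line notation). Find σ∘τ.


σ∘τ: apply τ first, then σ
1 →τ 4 →σ 1
2 →τ 3 →σ 4
3 →τ 1 →σ 3
4 →τ 5 →σ 5
5 →τ 2 →σ 2

σ∘τ = [1 4 3 5 2]


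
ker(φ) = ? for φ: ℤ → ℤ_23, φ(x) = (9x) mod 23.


Kernel = preimage of identity
ker(φ) = {x ∈ ℤ : 9x ≡ 0 (mod 23)}. gcd(9,23) = 1, so 9x ≡ 0 (mod 23) ⟺ x ≡ 0 (mod 23/1 = 23). Hence ker(φ) = 23ℤ

ker(φ) = 23ℤ


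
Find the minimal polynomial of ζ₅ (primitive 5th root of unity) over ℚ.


ζ₅ is a root of Φ₅(x) = x⁴ + x³ + x² + x + 1, irreducible over ℚ

Minimal polynomial: x⁴ + x³ + x² + x + 1


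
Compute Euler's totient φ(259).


Factor n: 259 = 7 × 37
φ(n) = n · ∏(1 - 1/p) over distinct primes p | n
φ(259) = 259 · (1 - 1/7) · (1 - 1/37) = 216

φ(259) = 216


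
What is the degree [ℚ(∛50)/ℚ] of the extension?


∛50 has minimal polynomial x³ - 50 (irreducible over ℚ since 50 is not a perfect cube)

[ℚ(∛50)/ℚ] = 3


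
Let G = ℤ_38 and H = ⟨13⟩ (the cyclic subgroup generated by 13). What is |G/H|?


|⟨13⟩| = n / gcd(13, 38) = 38 / 1 = 38
H is normal (ℤ_38 is abelian).
|G/H| = |G| / |H| = 38 / 38 = 1

|G/H| = 1


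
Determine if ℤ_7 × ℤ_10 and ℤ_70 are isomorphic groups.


Comparing ℤ_7 × ℤ_10 and ℤ_70:
gcd(7,10) = 1, so ℤ_7 × ℤ_10 ≅ ℤ_70 (CRT)

Yes, ℤ_7 × ℤ_10 ≅ ℤ_70


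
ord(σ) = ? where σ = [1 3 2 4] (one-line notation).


Cycle decomposition: (2 3)
Cycle lengths: 2
Order = lcm(2) = 2

ord(σ) = 2


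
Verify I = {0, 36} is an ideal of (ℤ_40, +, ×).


Check ideal conditions for I = {0, 36} in ℤ_40:
(1) I is an additive subgroup? No
(2) For r ∈ ℤ_40 and a ∈ I: r·a ∈ I? No  [counterexample: r=2, a=36, r·a mod 40 = 32 ∉ I]

No, I is not an ideal of ℤ_40


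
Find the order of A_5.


|A_n| = n!/2 (even permutations)
|A_5| = 5!/2 = 120/2 = 60

|A_5| = 60


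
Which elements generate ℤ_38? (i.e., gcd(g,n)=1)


g generates ℤ_n iff gcd(g,n) = 1
Prime factors of 38: 2, 19
Generators are g ∈ {1,...,37} not divisible by any of these primes.
Generators: {1, 3, 5, 7, 9, 11, 13, 15, 17, 21, 23, 25, 27, 29, 31, 33, 35, 37}
Number of generators = φ(38) = 18

Generators of ℤ_38 = {1, 3, 5, 7, 9, 11, 13, 15, 17, 21, 23, 25, 27, 29, 31, 33, 35, 37}


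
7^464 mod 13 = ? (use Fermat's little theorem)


Fermat's little theorem: if p is prime and gcd(a,p)=1, then a^(p-1) ≡ 1 (mod p)
p = 13 is prime, gcd(7,13) = 1
Reduce exponent: 464 mod 12 = 8
So 7^464 ≡ 7^8 (mod 13)
7^8 mod 13 = 3

7^464 ≡ 3 (mod 13)


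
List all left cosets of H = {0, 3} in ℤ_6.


H = {0, 3}, |H| = 2
Number of cosets = |G|/|H| = 6/2 = 3
0 + H = {0, 3}
1 + H = {1, 4}
2 + H = {2, 5}

Cosets: 0+H={0,3}; 1+H={1,4}; 2+H={2,5}


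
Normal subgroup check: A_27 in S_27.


H = A_27 in S_27
A_27 has index 2 in S_27, and every subgroup of index 2 is normal

Yes, normal subgroup


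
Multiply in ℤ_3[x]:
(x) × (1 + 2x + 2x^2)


Expand and collect like terms; reduce coefficients mod 3:
x^0: 0·1 = 0 ≡ 0 (mod 3)
x^1: 0·2 + 1·1 = 1 ≡ 1 (mod 3)
x^2: 0·2 + 1·2 = 2 ≡ 2 (mod 3)
x^3: 1·2 = 2 ≡ 2 (mod 3)
Result: x + 2x^2 + 2x^3

f · g = x + 2x^2 + 2x^3


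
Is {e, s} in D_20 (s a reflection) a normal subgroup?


H = {e, s} in D_20 (s a reflection)
r·s·r⁻¹ = sr⁻² ≠ s for n ≥ 3, so {e, s} is not closed under conjugation

No, not a normal subgroup


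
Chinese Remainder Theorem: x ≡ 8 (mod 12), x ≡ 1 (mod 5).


m₁ = 12, m₂ = 5, gcd = 1, so CRT applies. M = m₁·m₂ = 60
Let M₁ = M/m₁ = 5, M₂ = M/m₂ = 12
Find y₁ ≡ M₁⁻¹ (mod m₁): 5⁻¹ ≡ 5 (mod 12)
Find y₂ ≡ M₂⁻¹ (mod m₂): 12⁻¹ ≡ 3 (mod 5)
x = a₁·M₁·y₁ + a₂·M₂·y₂ = 8·5·5 + 1·12·3 = 236
Reduce mod 60: x ≡ 56
Check: 56 mod 12 = 8 ✓, 56 mod 5 = 1 ✓

x ≡ 56 (mod 60)


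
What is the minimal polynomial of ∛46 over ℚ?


∛46 satisfies x³ - 46 = 0, irreducible over ℚ (no rational root; 46 is not a perfect cube)

Minimal polynomial: x³ - 46


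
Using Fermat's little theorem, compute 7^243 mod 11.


Fermat's little theorem: if p is prime and gcd(a,p)=1, then a^(p-1) ≡ 1 (mod p)
p = 11 is prime, gcd(7,11) = 1
Reduce exponent: 243 mod 10 = 3
So 7^243 ≡ 7^3 (mod 11)
7^3 mod 11 = 2

7^243 ≡ 2 (mod 11)


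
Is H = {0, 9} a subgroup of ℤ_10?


Subgroup test for H = {0, 9} in (ℤ_10, +):
(1) 0 ∈ H? Yes
(2) Closure: for all a,b ∈ H, (a+b) mod 10 ∈ H? No  [counterexample: 9 + 9 = 8 ∉ H]
(3) Inverses: for all a ∈ H, -a mod 10 ∈ H? No

No, H is not a subgroup of ℤ_10


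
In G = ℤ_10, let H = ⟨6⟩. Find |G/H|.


|⟨6⟩| = n / gcd(6, 10) = 10 / 2 = 5
H is normal (ℤ_10 is abelian).
|G/H| = |G| / |H| = 10 / 5 = 2

|G/H| = 2


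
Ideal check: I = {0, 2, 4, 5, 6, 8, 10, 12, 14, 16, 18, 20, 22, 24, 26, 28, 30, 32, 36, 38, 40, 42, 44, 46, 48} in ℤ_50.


Check ideal conditions for I = {0, 2, 4, 5, 6, 8, 10, 12, 14, 16, 18, 20, 22, 24, 26, 28, 30, 32, 36, 38, 40, 42, 44, 46, 48} in ℤ_50:
(1) I is an additive subgroup? No
(2) For r ∈ ℤ_50 and a ∈ I: r·a ∈ I? No  [counterexample: r=2, a=42, r·a mod 50 = 34 ∉ I]

No, I is not an ideal of ℤ_50


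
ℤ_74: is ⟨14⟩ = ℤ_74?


g generates ℤ_n iff gcd(g, n) = 1
gcd(14, 74) = 2
Since gcd = 2 ≠ 1, ⟨14⟩ has order 37 < 74, so 14 is not a generator.

No, 14 does not generate ℤ_74


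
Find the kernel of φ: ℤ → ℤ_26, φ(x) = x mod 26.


Kernel = preimage of identity
ker(φ) = {x ∈ ℤ : x ≡ 0 (mod 26)} = 26ℤ = {0, ±26, ±52, ...}

ker(φ) = 26ℤ


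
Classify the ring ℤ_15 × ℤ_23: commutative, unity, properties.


Direct product ring; commutative with unity (1,1); but (1,0)·(0,1) = (0,0) gives zero divisors, so not an integral domain
Commutative: Yes
Integral domain: No
Has unity: Yes

ℤ_15 × ℤ_23: Commutative=Yes, Unity=Yes


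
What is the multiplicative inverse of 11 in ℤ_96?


Use the extended Euclidean algorithm to write 1 = 11·s + 96·t; then s mod 96 is the inverse.
Euclidean algorithm:
  11 = 0·96 + 11
  96 = 8·11 + 8
  11 = 1·8 + 3
  8 = 2·3 + 2
  3 = 1·2 + 1
  2 = 2·1 + 0
gcd(11,96) = 1
Back-substitution gives: 11·(35) + 96·(-4) = 1
So 11⁻¹ ≡ 35 ≡ 35 (mod 96)
Check: 11 × 35 = 385 ≡ 1 (mod 96) ✓

11⁻¹ ≡ 35 (mod 96)


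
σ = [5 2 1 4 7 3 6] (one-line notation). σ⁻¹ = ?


To find σ⁻¹, swap domain and range:
σ(1) = 5 → σ⁻¹(5) = 1
σ(2) = 2 → σ⁻¹(2) = 2
σ(3) = 1 → σ⁻¹(1) = 3
σ(4) = 4 → σ⁻¹(4) = 4
σ(5) = 7 → σ⁻¹(7) = 5
σ(6) = 3 → σ⁻¹(3) = 6
σ(7) = 6 → σ⁻¹(6) = 7

σ⁻¹ = [3 2 6 4 1 7 5]


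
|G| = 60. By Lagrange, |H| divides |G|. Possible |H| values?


Lagrange's theorem: |H| divides |G|
|G| = 60
Divisors of 60: 1, 2, 3, 4, 5, 6, 10, 12, 15, 20, 30, 60

Possible subgroup orders: {1, 2, 3, 4, 5, 6, 10, 12, 15, 20, 30, 60}


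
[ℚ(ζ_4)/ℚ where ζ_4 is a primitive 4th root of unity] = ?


[ℚ(ζ_n):ℚ] = deg Φ_n(x) = φ(n). Here φ(4) = 2

[ℚ(ζ_4)/ℚ where ζ_4 is a primitive 4th root of unity] = 2


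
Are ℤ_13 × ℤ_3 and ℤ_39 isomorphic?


Comparing ℤ_13 × ℤ_3 and ℤ_39:
gcd(13,3) = 1, so ℤ_13 × ℤ_3 ≅ ℤ_39 (CRT)

Yes, ℤ_13 × ℤ_3 ≅ ℤ_39


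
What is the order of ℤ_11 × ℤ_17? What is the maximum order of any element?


|ℤ_11 × ℤ_17| = 11 × 17 = 187
Max element order = lcm(11,17) = 187
Cyclic? Yes (gcd=1)

|ℤ_11×ℤ_17| = 187, max element order = 187


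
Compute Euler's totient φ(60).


Factor n: 60 = 2^2 × 3 × 5
φ(n) = n · ∏(1 - 1/p) over distinct primes p | n
φ(60) = 60 · (1 - 1/2) · (1 - 1/3) · (1 - 1/5) = 16

φ(60) = 16


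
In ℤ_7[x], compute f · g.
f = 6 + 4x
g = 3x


Expand and collect like terms; reduce coefficients mod 7:
x^0: 6·0 = 0 ≡ 0 (mod 7)
x^1: 6·3 + 4·0 = 18 ≡ 4 (mod 7)
x^2: 4·3 = 12 ≡ 5 (mod 7)
Result: 4x + 5x^2

f · g = 4x + 5x^2


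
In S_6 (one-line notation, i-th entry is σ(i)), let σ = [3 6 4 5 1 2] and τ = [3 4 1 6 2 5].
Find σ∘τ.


σ∘τ: apply τ first, then σ
1 →τ 3 →σ 4
2 →τ 4 →σ 5
3 →τ 1 →σ 3
4 →τ 6 →σ 2
5 →τ 2 →σ 6
6 →τ 5 →σ 1

σ∘τ = [4 5 3 2 6 1]


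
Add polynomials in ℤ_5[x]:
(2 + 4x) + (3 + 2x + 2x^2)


Add coefficients mod 5:
x^0: 2 + 3 = 0 (mod 5)
x^1: 4 + 2 = 1 (mod 5)
x^2: 0 + 2 = 2 (mod 5)
Result: x + 2x^2

f + g = x + 2x^2


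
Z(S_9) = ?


Z(G) = {g ∈ G | gx = xg for all x ∈ G}
S_n is non-abelian for n ≥ 3; Z(S_9) is trivial

Z(S_9) = {e}


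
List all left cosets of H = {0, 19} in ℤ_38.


H = {0, 19}, |H| = 2
Number of cosets = |G|/|H| = 38/2 = 19
0 + H = {0, 19}
1 + H = {1, 20}
2 + H = {2, 21}
3 + H = {3, 22}
4 + H = {4, 23}
5 + H = {5, 24}
6 + H = {6, 25}
7 + H = {7, 26}
8 + H = {8, 27}
9 + H = {9, 28}
10 + H = {10, 29}
11 + H = {11, 30}
12 + H = {12, 31}
13 + H = {13, 32}
14 + H = {14, 33}
15 + H = {15, 34}
16 + H = {16, 35}
17 + H = {17, 36}
18 + H = {18, 37}

Cosets: 0+H={0,19}; 1+H={1,20}; 2+H={2,21}; 3+H={3,22}; 4+H={4,23}; 5+H={5,24}; 6+H={6,25}; 7+H={7,26}; 8+H={8,27}; 9+H={9,28}; 10+H={10,29}; 11+H={11,30}; 12+H={12,31}; 13+H={13,32}; 14+H={14,33}; 15+H={15,34}; 16+H={16,35}; 17+H={17,36}; 18+H={18,37}


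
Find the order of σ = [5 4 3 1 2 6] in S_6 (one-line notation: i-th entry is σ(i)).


Cycle decomposition: (1 5 2 4)
Cycle lengths: 4
Order = lcm(4) = 4

ord(σ) = 4


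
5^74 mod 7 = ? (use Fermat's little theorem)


Fermat's little theorem: if p is prime and gcd(a,p)=1, then a^(p-1) ≡ 1 (mod p)
p = 7 is prime, gcd(5,7) = 1
Reduce exponent: 74 mod 6 = 2
So 5^74 ≡ 5^2 (mod 7)
5^2 mod 7 = 4

5^74 ≡ 4 (mod 7)


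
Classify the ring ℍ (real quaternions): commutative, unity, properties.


quaternion multiplication is non-commutative (ij = k ≠ ji = -k); has unity 1; a division ring but not an integral domain since integral domains are commutative by convention
Commutative: No
Integral domain: No
Has unity: Yes

ℍ (real quaternions): Commutative=No, Unity=Yes


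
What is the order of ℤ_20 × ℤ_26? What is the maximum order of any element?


|ℤ_20 × ℤ_26| = 20 × 26 = 520
Max element order = lcm(20,26) = 260
Cyclic? No (gcd=2)

|ℤ_20×ℤ_26| = 520, max element order = 260


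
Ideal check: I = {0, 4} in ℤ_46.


Check ideal conditions for I = {0, 4} in ℤ_46:
(1) I is an additive subgroup? No
(2) For r ∈ ℤ_46 and a ∈ I: r·a ∈ I? No  [counterexample: r=2, a=4, r·a mod 46 = 8 ∉ I]

No, I is not an ideal of ℤ_46


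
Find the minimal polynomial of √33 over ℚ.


√33 satisfies x² - 33 = 0, irreducible over ℚ since 33 is squarefree

Minimal polynomial: x² - 33


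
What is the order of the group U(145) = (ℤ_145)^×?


U(n) is the group of units mod n; |U(n)| = φ(n)
|U(145)| = φ(145) = 112

|U(145) = (ℤ_145)^×| = 112


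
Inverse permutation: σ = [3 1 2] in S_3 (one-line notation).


To find σ⁻¹, swap domain and range:
σ(1) = 3 → σ⁻¹(3) = 1
σ(2) = 1 → σ⁻¹(1) = 2
σ(3) = 2 → σ⁻¹(2) = 3

σ⁻¹ = [2 3 1]


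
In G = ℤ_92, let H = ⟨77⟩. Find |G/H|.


|⟨77⟩| = n / gcd(77, 92) = 92 / 1 = 92
H is normal (ℤ_92 is abelian).
|G/H| = |G| / |H| = 92 / 92 = 1

|G/H| = 1


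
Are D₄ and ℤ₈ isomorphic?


Comparing D₄ and ℤ₈:
D₄ is non-abelian, ℤ₈ is abelian

No, D₄ ≇ ℤ₈


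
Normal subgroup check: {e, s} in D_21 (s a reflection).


H = {e, s} in D_21 (s a reflection)
r·s·r⁻¹ = sr⁻² ≠ s for n ≥ 3, so {e, s} is not closed under conjugation

No, not a normal subgroup


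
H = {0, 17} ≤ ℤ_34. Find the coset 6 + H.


6 + H = {6 + h (mod 34) : h ∈ H}
6+0=6, 6+17=23

6 + H = {6, 23}


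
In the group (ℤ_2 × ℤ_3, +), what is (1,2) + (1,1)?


Operation: componentwise addition mod (2, 3)
(1,2) + (1,1) = ((a₁+b₁) mod 2, (a₂+b₂) mod 3) with a = (1,2), b = (1,1)

(1,2) + (1,1) = (0,0)


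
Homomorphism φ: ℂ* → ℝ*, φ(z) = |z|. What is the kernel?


Kernel = preimage of identity
ker(φ) = {z ∈ ℂ* | |z| = 1} = unit circle S¹

ker(φ) = S¹ (unit circle)


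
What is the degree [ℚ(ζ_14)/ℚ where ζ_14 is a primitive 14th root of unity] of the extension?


[ℚ(ζ_n):ℚ] = deg Φ_n(x) = φ(n). Here φ(14) = 6

[ℚ(ζ_14)/ℚ where ζ_14 is a primitive 14th root of unity] = 6


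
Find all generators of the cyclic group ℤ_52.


g generates ℤ_n iff gcd(g,n) = 1
Prime factors of 52: 2, 13
Generators are g ∈ {1,...,51} not divisible by any of these primes.
Generators: {1, 3, 5, 7, 9, 11, 15, 17, 19, 21, 23, 25, 27, 29, 31, 33, 35, 37, 41, 43, 45, 47, 49, 51}
Number of generators = φ(52) = 24

Generators of ℤ_52 = {1, 3, 5, 7, 9, 11, 15, 17, 19, 21, 23, 25, 27, 29, 31, 33, 35, 37, 41, 43, 45, 47, 49, 51}


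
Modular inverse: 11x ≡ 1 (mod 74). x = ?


Use the extended Euclidean algorithm to write 1 = 11·s + 74·t; then s mod 74 is the inverse.
Euclidean algorithm:
  11 = 0·74 + 11
  74 = 6·11 + 8
  11 = 1·8 + 3
  8 = 2·3 + 2
  3 = 1·2 + 1
  2 = 2·1 + 0
gcd(11,74) = 1
Back-substitution gives: 11·(27) + 74·(-4) = 1
So 11⁻¹ ≡ 27 ≡ 27 (mod 74)
Check: 11 × 27 = 297 ≡ 1 (mod 74) ✓

11⁻¹ ≡ 27 (mod 74)


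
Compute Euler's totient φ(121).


Factor n: 121 = 11^2
φ(n) = n · ∏(1 - 1/p) over distinct primes p | n
φ(121) = 121 · (1 - 1/11) = 110

φ(121) = 110


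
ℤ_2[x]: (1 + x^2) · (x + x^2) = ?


Expand and collect like terms; reduce coefficients mod 2:
x^0: 1·0 = 0 ≡ 0 (mod 2)
x^1: 1·1 + 0·0 = 1 ≡ 1 (mod 2)
x^2: 1·1 + 0·1 + 1·0 = 1 ≡ 1 (mod 2)
x^3: 0·1 + 1·1 = 1 ≡ 1 (mod 2)
x^4: 1·1 = 1 ≡ 1 (mod 2)
Result: x + x^2 + x^3 + x^4

f · g = x + x^2 + x^3 + x^4


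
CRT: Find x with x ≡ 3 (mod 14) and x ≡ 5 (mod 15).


m₁ = 14, m₂ = 15, gcd = 1, so CRT applies. M = m₁·m₂ = 210
Let M₁ = M/m₁ = 15, M₂ = M/m₂ = 14
Find y₁ ≡ M₁⁻¹ (mod m₁): 15⁻¹ ≡ 1 (mod 14)
Find y₂ ≡ M₂⁻¹ (mod m₂): 14⁻¹ ≡ 14 (mod 15)
x = a₁·M₁·y₁ + a₂·M₂·y₂ = 3·15·1 + 5·14·14 = 1025
Reduce mod 210: x ≡ 185
Check: 185 mod 14 = 3 ✓, 185 mod 15 = 5 ✓

x ≡ 185 (mod 210)


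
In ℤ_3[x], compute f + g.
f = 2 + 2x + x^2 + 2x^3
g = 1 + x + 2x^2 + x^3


Add coefficients mod 3:
x^0: 2 + 1 = 0 (mod 3)
x^1: 2 + 1 = 0 (mod 3)
x^2: 1 + 2 = 0 (mod 3)
x^3: 2 + 1 = 0 (mod 3)
Result: 0

f + g = 0


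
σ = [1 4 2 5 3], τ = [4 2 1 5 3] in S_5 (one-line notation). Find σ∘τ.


σ∘τ: apply τ first, then σ
1 →τ 4 →σ 5
2 →τ 2 →σ 4
3 →τ 1 →σ 1
4 →τ 5 →σ 3
5 →τ 3 →σ 2

σ∘τ = [5 4 1 3 2]


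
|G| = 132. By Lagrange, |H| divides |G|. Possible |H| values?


Lagrange's theorem: |H| divides |G|
|G| = 132
Divisors of 132: 1, 2, 3, 4, 6, 11, 12, 22, 33, 44, 66, 132

Possible subgroup orders: {1, 2, 3, 4, 6, 11, 12, 22, 33, 44, 66, 132}
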